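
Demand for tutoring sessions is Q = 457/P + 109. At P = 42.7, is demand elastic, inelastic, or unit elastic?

inelastic

Q = 119.703, dQ/dP = -0.251.
ε = (dQ/dP)(P/Q) ≈ -0.089.
|ε| = 0.09 < 1.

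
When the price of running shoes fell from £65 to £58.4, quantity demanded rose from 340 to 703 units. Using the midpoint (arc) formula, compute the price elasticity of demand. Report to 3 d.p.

-6.507

ΔQ = 703 − 340 = 363; ΔP = 58.4 − 65 = -6.6.
Midpoints: P̄ = 61.70, Q̄ = 521.5.
ε = (ΔQ/ΔP)(P̄/Q̄) = (363/-6.6)(61.70/521.5).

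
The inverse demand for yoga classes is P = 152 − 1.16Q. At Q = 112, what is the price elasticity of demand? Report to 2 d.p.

At Q = 112, P = 152 − 1.16(112) = 22.08.
dP/dQ = −1.16, so dQ/dP = 1/(−1.16) = -0.862.
ε = (dQ/dP)(P/Q) = (-0.862)(22.08/112).

-0.17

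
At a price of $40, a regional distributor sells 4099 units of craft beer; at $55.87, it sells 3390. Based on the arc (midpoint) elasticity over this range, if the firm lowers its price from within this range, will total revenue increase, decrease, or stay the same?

decrease

Arc ε = (-709/15.87)(47.94/3744.5) ≈ -0.572.
|ε| = 0.57 < 1, so demand is inelastic. A price cut therefore reduces total revenue.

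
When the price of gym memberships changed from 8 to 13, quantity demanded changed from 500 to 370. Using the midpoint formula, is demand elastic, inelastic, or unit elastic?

inelastic

Arc ε ≈ -0.628.
|ε| = 0.63 < 1.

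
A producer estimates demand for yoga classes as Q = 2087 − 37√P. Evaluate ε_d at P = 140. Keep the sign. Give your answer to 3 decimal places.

-0.133

At P = 140, Q = 1649.210.
dQ/dP = −37/(2√P) = -1.564.
ε = (dQ/dP)(P/Q) = (-1.564)(140/1649.210).
|ε| < 1, so demand is inelastic at this price.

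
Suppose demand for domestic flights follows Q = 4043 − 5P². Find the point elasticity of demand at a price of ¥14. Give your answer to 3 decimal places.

-0.640

At P = 14, Q = 3063.
dQ/dP = −10P = -140.
ε = (dQ/dP)(P/Q) = (-140)(14/3063).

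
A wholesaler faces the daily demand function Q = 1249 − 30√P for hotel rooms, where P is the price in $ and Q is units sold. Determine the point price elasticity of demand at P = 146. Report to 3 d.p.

At P = 146, Q = 886.509.
dQ/dP = −30/(2√P) = -1.241.
ε = (dQ/dP)(P/Q) = (-1.241)(146/886.509).

-0.204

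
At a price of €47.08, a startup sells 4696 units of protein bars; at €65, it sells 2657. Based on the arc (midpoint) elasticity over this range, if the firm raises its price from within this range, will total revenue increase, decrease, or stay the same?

Arc ε = (-2039/17.92)(56.04/3676.5) ≈ -1.734.
|ε| = 1.73 > 1, so demand is elastic. A price rise therefore reduces total revenue.

decrease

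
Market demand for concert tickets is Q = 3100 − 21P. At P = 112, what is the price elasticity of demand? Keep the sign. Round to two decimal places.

-3.14

At P = 112, Q = 748.
dQ/dP = −21.
ε = (dQ/dP)(P/Q) = (-21)(112/748).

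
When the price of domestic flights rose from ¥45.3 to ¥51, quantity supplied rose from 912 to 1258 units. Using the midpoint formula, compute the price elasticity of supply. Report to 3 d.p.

ΔQ = 1258 − 912 = 346; ΔP = 51 − 45.3 = 5.7.
Midpoints: P̄ = 48.15, Q̄ = 1085.0.
ε_s = (ΔQ/ΔP)(P̄/Q̄) = (346/5.7)(48.15/1085.0).

2.694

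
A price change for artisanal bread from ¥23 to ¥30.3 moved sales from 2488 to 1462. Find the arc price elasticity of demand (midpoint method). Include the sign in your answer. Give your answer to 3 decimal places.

-1.897

ΔQ = 1462 − 2488 = -1026; ΔP = 30.3 − 23 = 7.3.
Midpoints: P̄ = 26.65, Q̄ = 1975.0.
ε = (ΔQ/ΔP)(P̄/Q̄) = (-1026/7.3)(26.65/1975.0).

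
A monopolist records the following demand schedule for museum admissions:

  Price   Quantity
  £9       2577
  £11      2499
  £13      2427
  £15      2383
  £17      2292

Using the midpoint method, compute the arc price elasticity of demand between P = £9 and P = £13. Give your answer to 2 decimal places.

-0.16

At P = 9, Q = 2577; at P = 13, Q = 2427.
ΔQ = -150, ΔP = 4. Midpoints: P̄ = 11.00, Q̄ = 2502.0.
ε = (ΔQ/ΔP)(P̄/Q̄) = (-150/4)(11.00/2502.0).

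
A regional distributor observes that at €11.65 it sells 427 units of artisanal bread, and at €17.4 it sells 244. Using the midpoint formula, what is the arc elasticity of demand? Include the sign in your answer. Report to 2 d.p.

ΔQ = 244 − 427 = -183; ΔP = 17.4 − 11.65 = 5.75.
Midpoints: P̄ = 14.52, Q̄ = 335.5.
ε = (ΔQ/ΔP)(P̄/Q̄) = (-183/5.75)(14.52/335.5).

-1.38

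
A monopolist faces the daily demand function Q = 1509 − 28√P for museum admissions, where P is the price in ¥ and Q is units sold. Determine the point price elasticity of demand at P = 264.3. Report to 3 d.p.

-0.216

At P = 264.3, Q = 1053.795.
dQ/dP = −28/(2√P) = -0.861.
ε = (dQ/dP)(P/Q) = (-0.861)(264.3/1053.795).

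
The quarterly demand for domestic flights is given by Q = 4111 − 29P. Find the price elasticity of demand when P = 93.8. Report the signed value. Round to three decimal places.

-1.956

At P = 93.8, Q = 1390.800.
dQ/dP = −29.
ε = (dQ/dP)(P/Q) = (-29)(93.8/1390.800).
|ε| > 1, so demand is elastic at this price.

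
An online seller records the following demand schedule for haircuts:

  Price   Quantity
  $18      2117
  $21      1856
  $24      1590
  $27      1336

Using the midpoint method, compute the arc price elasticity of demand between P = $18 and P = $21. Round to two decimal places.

At P = 18, Q = 2117; at P = 21, Q = 1856.
ΔQ = -261, ΔP = 3. Midpoints: P̄ = 19.50, Q̄ = 1986.5.
ε = (ΔQ/ΔP)(P̄/Q̄) = (-261/3)(19.50/1986.5).

-0.85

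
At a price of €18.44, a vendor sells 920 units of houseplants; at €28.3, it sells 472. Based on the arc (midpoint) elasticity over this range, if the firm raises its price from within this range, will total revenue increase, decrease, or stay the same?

decrease

Arc ε = (-448/9.86)(23.37/696.0) ≈ -1.526.
|ε| = 1.53 > 1, so demand is elastic. A price rise therefore reduces total revenue.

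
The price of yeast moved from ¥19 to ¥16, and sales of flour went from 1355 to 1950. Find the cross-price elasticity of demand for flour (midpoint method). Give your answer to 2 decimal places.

-2.10

ΔQ_x = 1950 − 1355 = 595; ΔP_y = 16 − 19 = -3.
Midpoints: P̄_y = 17.50, Q̄_x = 1652.5.
ε_xy = (ΔQ_x/ΔP_y)(P̄_y/Q̄_x) = (595/-3)(17.50/1652.5).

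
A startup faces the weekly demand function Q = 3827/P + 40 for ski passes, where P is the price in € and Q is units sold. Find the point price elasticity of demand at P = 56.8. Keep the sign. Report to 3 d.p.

At P = 56.8, Q = 107.377.
dQ/dP = −3827/P² = -1.186.
ε = (dQ/dP)(P/Q) = (-1.186)(56.8/107.377).

-0.627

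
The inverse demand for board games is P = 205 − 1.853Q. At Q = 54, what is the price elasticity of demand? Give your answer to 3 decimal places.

At Q = 54, P = 205 − 1.853(54) = 104.94.
dP/dQ = −1.853, so dQ/dP = 1/(−1.853) = -0.540.
ε = (dQ/dP)(P/Q) = (-0.540)(104.94/54).

-1.049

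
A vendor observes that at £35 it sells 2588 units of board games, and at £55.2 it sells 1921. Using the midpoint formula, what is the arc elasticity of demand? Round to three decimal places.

-0.661

ΔQ = 1921 − 2588 = -667; ΔP = 55.2 − 35 = 20.2.
Midpoints: P̄ = 45.10, Q̄ = 2254.5.
ε = (ΔQ/ΔP)(P̄/Q̄) = (-667/20.2)(45.10/2254.5).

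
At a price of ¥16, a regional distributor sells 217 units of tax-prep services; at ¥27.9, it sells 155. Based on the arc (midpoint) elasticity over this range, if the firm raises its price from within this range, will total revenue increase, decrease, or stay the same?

Arc ε = (-62/11.9)(21.95/186.0) ≈ -0.615.
|ε| = 0.61 < 1, so demand is inelastic. A price rise therefore raises total revenue.

increase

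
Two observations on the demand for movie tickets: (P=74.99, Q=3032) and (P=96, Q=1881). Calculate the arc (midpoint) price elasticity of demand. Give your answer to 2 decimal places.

ΔQ = 1881 − 3032 = -1151; ΔP = 96 − 74.99 = 21.01.
Midpoints: P̄ = 85.50, Q̄ = 2456.5.
ε = (ΔQ/ΔP)(P̄/Q̄) = (-1151/21.01)(85.50/2456.5).

-1.91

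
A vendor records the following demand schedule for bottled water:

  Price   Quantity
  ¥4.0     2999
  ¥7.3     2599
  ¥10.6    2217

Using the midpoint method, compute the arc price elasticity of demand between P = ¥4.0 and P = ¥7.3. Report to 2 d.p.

-0.24

At P = 4.0, Q = 2999; at P = 7.3, Q = 2599.
ΔQ = -400, ΔP = 3.3. Midpoints: P̄ = 5.65, Q̄ = 2799.0.
ε = (ΔQ/ΔP)(P̄/Q̄) = (-400/3.3)(5.65/2799.0).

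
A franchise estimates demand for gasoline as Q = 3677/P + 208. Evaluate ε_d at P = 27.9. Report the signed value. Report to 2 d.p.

At P = 27.9, Q = 339.792.
dQ/dP = −3677/P² = -4.724.
ε = (dQ/dP)(P/Q) = (-4.724)(27.9/339.792).

-0.39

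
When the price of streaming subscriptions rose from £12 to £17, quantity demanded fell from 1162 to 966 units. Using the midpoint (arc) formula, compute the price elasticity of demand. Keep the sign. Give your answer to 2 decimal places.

-0.53

ΔQ = 966 − 1162 = -196; ΔP = 17 − 12 = 5.
Midpoints: P̄ = 14.50, Q̄ = 1064.0.
ε = (ΔQ/ΔP)(P̄/Q̄) = (-196/5)(14.50/1064.0).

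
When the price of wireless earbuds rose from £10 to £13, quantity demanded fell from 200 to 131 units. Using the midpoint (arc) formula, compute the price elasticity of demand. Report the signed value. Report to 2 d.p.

-1.60

ΔQ = 131 − 200 = -69; ΔP = 13 − 10 = 3.
Midpoints: P̄ = 11.50, Q̄ = 165.5.
ε = (ΔQ/ΔP)(P̄/Q̄) = (-69/3)(11.50/165.5).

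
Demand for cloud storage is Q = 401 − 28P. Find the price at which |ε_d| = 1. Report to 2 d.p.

7.16

For linear demand Q = a − bP, ε = −bP/(a − bP). |ε| = 1 when bP = a − bP, i.e. P = a/(2b).
P = 401/(2·28) = 401/56 = 7.1607.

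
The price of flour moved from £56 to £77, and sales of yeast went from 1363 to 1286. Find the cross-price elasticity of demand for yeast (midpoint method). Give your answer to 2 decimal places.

ΔQ_x = 1286 − 1363 = -77; ΔP_y = 77 − 56 = 21.
Midpoints: P̄_y = 66.50, Q̄_x = 1324.5.
ε_xy = (ΔQ_x/ΔP_y)(P̄_y/Q̄_x) = (-77/21)(66.50/1324.5).

-0.18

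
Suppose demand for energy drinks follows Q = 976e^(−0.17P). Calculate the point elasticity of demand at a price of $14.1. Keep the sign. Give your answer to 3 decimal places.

-2.397

At P = 14.1, Q = 88.807.
dQ/dP = −0.17·976e^(−0.17P) = −0.17Q = -15.097.
ε = (dQ/dP)(P/Q) = (-15.097)(14.1/88.807).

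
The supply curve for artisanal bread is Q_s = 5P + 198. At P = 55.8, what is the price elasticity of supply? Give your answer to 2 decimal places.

At P = 55.8, Q_s = 477.
dQ_s/dP = 5.
ε_s = (dQ_s/dP)(P/Q_s) = (5)(55.8/477).

0.58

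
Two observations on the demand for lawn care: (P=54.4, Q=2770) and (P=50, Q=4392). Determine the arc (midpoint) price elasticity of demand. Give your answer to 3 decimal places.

ΔQ = 4392 − 2770 = 1622; ΔP = 50 − 54.4 = -4.4.
Midpoints: P̄ = 52.20, Q̄ = 3581.0.
ε = (ΔQ/ΔP)(P̄/Q̄) = (1622/-4.4)(52.20/3581.0).

-5.374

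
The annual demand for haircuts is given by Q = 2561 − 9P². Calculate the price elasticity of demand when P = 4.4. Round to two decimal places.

At P = 4.4, Q = 2386.760.
dQ/dP = −18P = -79.200.
ε = (dQ/dP)(P/Q) = (-79.200)(4.4/2386.760).
|ε| < 1, so demand is inelastic at this price.

-0.15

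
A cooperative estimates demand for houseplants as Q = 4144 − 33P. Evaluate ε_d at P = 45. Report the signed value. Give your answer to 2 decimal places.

At P = 45, Q = 2659.
dQ/dP = −33.
ε = (dQ/dP)(P/Q) = (-33)(45/2659).

-0.56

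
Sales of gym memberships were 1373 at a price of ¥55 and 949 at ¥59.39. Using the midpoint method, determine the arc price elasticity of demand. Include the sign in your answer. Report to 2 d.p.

-4.76

ΔQ = 949 − 1373 = -424; ΔP = 59.39 − 55 = 4.39.
Midpoints: P̄ = 57.20, Q̄ = 1161.0.
ε = (ΔQ/ΔP)(P̄/Q̄) = (-424/4.39)(57.20/1161.0).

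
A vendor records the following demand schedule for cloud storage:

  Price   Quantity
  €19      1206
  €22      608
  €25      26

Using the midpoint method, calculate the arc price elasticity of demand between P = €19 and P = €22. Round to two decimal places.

At P = 19, Q = 1206; at P = 22, Q = 608.
ΔQ = -598, ΔP = 3. Midpoints: P̄ = 20.50, Q̄ = 907.0.
ε = (ΔQ/ΔP)(P̄/Q̄) = (-598/3)(20.50/907.0).

-4.51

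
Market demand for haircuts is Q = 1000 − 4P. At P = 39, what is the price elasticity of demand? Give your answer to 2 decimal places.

At P = 39, Q = 844.
dQ/dP = −4.
ε = (dQ/dP)(P/Q) = (-4)(39/844).
|ε| < 1, so demand is inelastic at this price.

-0.18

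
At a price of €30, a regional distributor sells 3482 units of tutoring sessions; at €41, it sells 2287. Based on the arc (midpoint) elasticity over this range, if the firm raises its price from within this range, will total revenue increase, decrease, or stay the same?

Arc ε = (-1195/11)(35.50/2884.5) ≈ -1.337.
|ε| = 1.34 > 1, so demand is elastic. A price rise therefore reduces total revenue.

decrease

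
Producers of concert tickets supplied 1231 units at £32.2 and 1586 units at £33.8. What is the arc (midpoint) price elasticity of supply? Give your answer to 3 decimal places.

5.198

ΔQ = 1586 − 1231 = 355; ΔP = 33.8 − 32.2 = 1.6.
Midpoints: P̄ = 33.00, Q̄ = 1408.5.
ε_s = (ΔQ/ΔP)(P̄/Q̄) = (355/1.6)(33.00/1408.5).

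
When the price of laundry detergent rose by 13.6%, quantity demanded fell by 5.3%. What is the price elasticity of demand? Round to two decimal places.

ε = %ΔQ / %ΔP = (-5.3)/(13.6) = -0.390.

-0.39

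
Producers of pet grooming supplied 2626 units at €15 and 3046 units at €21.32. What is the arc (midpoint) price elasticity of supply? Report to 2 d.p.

ΔQ = 3046 − 2626 = 420; ΔP = 21.32 − 15 = 6.32.
Midpoints: P̄ = 18.16, Q̄ = 2836.0.
ε_s = (ΔQ/ΔP)(P̄/Q̄) = (420/6.32)(18.16/2836.0).

0.43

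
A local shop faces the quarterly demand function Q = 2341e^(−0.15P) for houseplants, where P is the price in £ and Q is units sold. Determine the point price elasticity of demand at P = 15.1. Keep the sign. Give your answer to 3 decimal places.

At P = 15.1, Q = 243.066.
dQ/dP = −0.15·2341e^(−0.15P) = −0.15Q = -36.460.
ε = (dQ/dP)(P/Q) = (-36.460)(15.1/243.066).

-2.265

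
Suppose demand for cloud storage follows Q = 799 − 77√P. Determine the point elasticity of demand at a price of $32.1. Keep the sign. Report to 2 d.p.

-0.60

At P = 32.1, Q = 362.742.
dQ/dP = −77/(2√P) = -6.795.
ε = (dQ/dP)(P/Q) = (-6.795)(32.1/362.742).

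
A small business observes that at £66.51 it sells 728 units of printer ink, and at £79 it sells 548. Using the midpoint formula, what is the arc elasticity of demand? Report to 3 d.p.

-1.643

ΔQ = 548 − 728 = -180; ΔP = 79 − 66.51 = 12.49.
Midpoints: P̄ = 72.75, Q̄ = 638.0.
ε = (ΔQ/ΔP)(P̄/Q̄) = (-180/12.49)(72.75/638.0).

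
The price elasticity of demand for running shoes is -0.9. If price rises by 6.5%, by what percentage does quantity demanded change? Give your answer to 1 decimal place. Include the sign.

%ΔQ ≈ ε × %ΔP = (-0.9)(6.5%) = -5.85%.

-5.9%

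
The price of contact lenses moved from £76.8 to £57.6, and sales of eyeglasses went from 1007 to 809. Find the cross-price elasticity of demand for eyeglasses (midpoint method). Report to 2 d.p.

0.76

ΔQ_x = 809 − 1007 = -198; ΔP_y = 57.6 − 76.8 = -19.2.
Midpoints: P̄_y = 67.20, Q̄_x = 908.0.
ε_xy = (ΔQ_x/ΔP_y)(P̄_y/Q̄_x) = (-198/-19.2)(67.20/908.0).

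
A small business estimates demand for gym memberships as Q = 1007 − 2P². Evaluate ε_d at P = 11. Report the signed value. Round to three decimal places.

-0.633

At P = 11, Q = 765.
dQ/dP = −4P = -44.
ε = (dQ/dP)(P/Q) = (-44)(11/765).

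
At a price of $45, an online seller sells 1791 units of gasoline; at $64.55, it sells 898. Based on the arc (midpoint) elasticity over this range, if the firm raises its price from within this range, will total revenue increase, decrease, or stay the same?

decrease

Arc ε = (-893/19.55)(54.77/1344.5) ≈ -1.861.
|ε| = 1.86 > 1, so demand is elastic. A price rise therefore reduces total revenue.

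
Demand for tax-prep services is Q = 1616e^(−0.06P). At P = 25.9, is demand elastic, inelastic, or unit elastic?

elastic

Q = 341.623, dQ/dP = -20.497.
ε = (dQ/dP)(P/Q) ≈ -1.554.
|ε| = 1.55 > 1.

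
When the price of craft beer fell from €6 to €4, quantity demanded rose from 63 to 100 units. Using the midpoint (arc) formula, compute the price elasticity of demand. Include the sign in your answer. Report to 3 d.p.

-1.135

ΔQ = 100 − 63 = 37; ΔP = 4 − 6 = -2.
Midpoints: P̄ = 5.00, Q̄ = 81.5.
ε = (ΔQ/ΔP)(P̄/Q̄) = (37/-2)(5.00/81.5).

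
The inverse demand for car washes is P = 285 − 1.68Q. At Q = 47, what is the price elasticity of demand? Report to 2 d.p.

At Q = 47, P = 285 − 1.68(47) = 206.04.
dP/dQ = −1.68, so dQ/dP = 1/(−1.68) = -0.595.
ε = (dQ/dP)(P/Q) = (-0.595)(206.04/47).

-2.61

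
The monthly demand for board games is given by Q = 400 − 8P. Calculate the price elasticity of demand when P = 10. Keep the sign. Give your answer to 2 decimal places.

-0.25

At P = 10, Q = 320.
dQ/dP = −8.
ε = (dQ/dP)(P/Q) = (-8)(10/320).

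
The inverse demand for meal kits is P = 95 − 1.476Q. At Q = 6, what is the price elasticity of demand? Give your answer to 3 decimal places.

At Q = 6, P = 95 − 1.476(6) = 86.14.
dP/dQ = −1.476, so dQ/dP = 1/(−1.476) = -0.678.
ε = (dQ/dP)(P/Q) = (-0.678)(86.14/6).

-9.727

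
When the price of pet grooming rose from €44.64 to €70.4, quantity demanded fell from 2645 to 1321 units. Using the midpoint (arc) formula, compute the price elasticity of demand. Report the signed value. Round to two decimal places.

ΔQ = 1321 − 2645 = -1324; ΔP = 70.4 − 44.64 = 25.76.
Midpoints: P̄ = 57.52, Q̄ = 1983.0.
ε = (ΔQ/ΔP)(P̄/Q̄) = (-1324/25.76)(57.52/1983.0).

-1.49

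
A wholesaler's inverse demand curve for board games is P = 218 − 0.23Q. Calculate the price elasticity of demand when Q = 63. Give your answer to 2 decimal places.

At Q = 63, P = 218 − 0.23(63) = 203.51.
dP/dQ = −0.23, so dQ/dP = 1/(−0.23) = -4.348.
ε = (dQ/dP)(P/Q) = (-4.348)(203.51/63).

-14.04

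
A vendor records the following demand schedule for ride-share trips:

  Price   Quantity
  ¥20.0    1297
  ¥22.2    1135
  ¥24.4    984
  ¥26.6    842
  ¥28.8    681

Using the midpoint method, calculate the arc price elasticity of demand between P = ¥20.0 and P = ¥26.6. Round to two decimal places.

At P = 20.0, Q = 1297; at P = 26.6, Q = 842.
ΔQ = -455, ΔP = 6.6. Midpoints: P̄ = 23.30, Q̄ = 1069.5.
ε = (ΔQ/ΔP)(P̄/Q̄) = (-455/6.6)(23.30/1069.5).

-1.50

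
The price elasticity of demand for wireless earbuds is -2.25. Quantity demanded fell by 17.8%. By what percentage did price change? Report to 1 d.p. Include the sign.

7.9%

%ΔP ≈ %ΔQ / ε = (-17.8%)/(-2.25) = 7.91%.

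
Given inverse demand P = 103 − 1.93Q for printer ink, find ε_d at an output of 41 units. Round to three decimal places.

-0.302

At Q = 41, P = 103 − 1.93(41) = 23.87.
dP/dQ = −1.93, so dQ/dP = 1/(−1.93) = -0.518.
ε = (dQ/dP)(P/Q) = (-0.518)(23.87/41).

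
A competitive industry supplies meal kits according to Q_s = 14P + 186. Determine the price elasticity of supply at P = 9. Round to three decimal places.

0.404

At P = 9, Q_s = 312.
dQ_s/dP = 14.
ε_s = (dQ_s/dP)(P/Q_s) = (14)(9/312).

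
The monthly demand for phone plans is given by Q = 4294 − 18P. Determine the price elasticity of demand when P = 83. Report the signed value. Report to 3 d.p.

-0.534

At P = 83, Q = 2800.
dQ/dP = −18.
ε = (dQ/dP)(P/Q) = (-18)(83/2800).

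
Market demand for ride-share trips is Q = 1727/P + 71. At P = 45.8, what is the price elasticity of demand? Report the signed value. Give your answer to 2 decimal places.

-0.35

At P = 45.8, Q = 108.707.
dQ/dP = −1727/P² = -0.823.
ε = (dQ/dP)(P/Q) = (-0.823)(45.8/108.707).
|ε| < 1, so demand is inelastic at this price.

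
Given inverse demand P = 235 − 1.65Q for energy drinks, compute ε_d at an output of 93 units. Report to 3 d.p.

-0.531

At Q = 93, P = 235 − 1.65(93) = 81.55.
dP/dQ = −1.65, so dQ/dP = 1/(−1.65) = -0.606.
ε = (dQ/dP)(P/Q) = (-0.606)(81.55/93).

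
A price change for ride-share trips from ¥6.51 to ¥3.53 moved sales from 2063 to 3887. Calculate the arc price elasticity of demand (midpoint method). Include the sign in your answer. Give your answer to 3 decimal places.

-1.033

ΔQ = 3887 − 2063 = 1824; ΔP = 3.53 − 6.51 = -2.98.
Midpoints: P̄ = 5.02, Q̄ = 2975.0.
ε = (ΔQ/ΔP)(P̄/Q̄) = (1824/-2.98)(5.02/2975.0).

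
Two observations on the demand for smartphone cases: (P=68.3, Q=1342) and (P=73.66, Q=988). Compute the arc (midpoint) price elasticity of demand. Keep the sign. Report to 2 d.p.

-4.02

ΔQ = 988 − 1342 = -354; ΔP = 73.66 − 68.3 = 5.36.
Midpoints: P̄ = 70.98, Q̄ = 1165.0.
ε = (ΔQ/ΔP)(P̄/Q̄) = (-354/5.36)(70.98/1165.0).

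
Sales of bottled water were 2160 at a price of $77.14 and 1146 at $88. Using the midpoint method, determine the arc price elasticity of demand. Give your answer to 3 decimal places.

ΔQ = 1146 − 2160 = -1014; ΔP = 88 − 77.14 = 10.86.
Midpoints: P̄ = 82.57, Q̄ = 1653.0.
ε = (ΔQ/ΔP)(P̄/Q̄) = (-1014/10.86)(82.57/1653.0).

-4.664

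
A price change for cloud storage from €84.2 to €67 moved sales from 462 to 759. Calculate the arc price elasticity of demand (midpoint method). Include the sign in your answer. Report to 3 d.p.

ΔQ = 759 − 462 = 297; ΔP = 67 − 84.2 = -17.2.
Midpoints: P̄ = 75.60, Q̄ = 610.5.
ε = (ΔQ/ΔP)(P̄/Q̄) = (297/-17.2)(75.60/610.5).

-2.138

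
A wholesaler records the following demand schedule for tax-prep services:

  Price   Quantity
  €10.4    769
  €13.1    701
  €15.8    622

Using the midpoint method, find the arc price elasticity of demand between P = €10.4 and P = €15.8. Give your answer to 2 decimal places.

-0.51

At P = 10.4, Q = 769; at P = 15.8, Q = 622.
ΔQ = -147, ΔP = 5.4. Midpoints: P̄ = 13.10, Q̄ = 695.5.
ε = (ΔQ/ΔP)(P̄/Q̄) = (-147/5.4)(13.10/695.5).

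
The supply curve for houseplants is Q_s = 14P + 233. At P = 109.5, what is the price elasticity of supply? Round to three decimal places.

At P = 109.5, Q_s = 1766.
dQ_s/dP = 14.
ε_s = (dQ_s/dP)(P/Q_s) = (14)(109.5/1766).

0.868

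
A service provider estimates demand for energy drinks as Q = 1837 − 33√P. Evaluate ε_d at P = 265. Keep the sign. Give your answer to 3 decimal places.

At P = 265, Q = 1299.799.
dQ/dP = −33/(2√P) = -1.014.
ε = (dQ/dP)(P/Q) = (-1.014)(265/1299.799).
|ε| < 1, so demand is inelastic at this price.

-0.207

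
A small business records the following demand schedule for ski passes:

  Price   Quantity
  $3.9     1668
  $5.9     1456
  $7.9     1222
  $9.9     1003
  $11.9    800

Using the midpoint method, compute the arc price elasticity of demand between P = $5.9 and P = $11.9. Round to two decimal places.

-0.86

At P = 5.9, Q = 1456; at P = 11.9, Q = 800.
ΔQ = -656, ΔP = 6.0. Midpoints: P̄ = 8.90, Q̄ = 1128.0.
ε = (ΔQ/ΔP)(P̄/Q̄) = (-656/6.0)(8.90/1128.0).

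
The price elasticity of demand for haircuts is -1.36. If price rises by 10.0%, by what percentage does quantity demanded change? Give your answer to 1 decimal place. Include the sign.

-13.6%

%ΔQ ≈ ε × %ΔP = (-1.36)(10.0%) = -13.60%.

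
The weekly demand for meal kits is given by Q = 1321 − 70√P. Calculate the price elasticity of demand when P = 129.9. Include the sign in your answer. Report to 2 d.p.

At P = 129.9, Q = 523.184.
dQ/dP = −70/(2√P) = -3.071.
ε = (dQ/dP)(P/Q) = (-3.071)(129.9/523.184).

-0.76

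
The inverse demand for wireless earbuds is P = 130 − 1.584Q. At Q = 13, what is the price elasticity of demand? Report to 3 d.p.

-5.313

At Q = 13, P = 130 − 1.584(13) = 109.41.
dP/dQ = −1.584, so dQ/dP = 1/(−1.584) = -0.631.
ε = (dQ/dP)(P/Q) = (-0.631)(109.41/13).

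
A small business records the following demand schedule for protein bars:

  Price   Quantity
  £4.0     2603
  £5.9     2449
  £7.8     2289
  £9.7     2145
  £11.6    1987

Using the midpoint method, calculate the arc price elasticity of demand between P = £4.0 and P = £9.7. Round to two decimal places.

-0.23

At P = 4.0, Q = 2603; at P = 9.7, Q = 2145.
ΔQ = -458, ΔP = 5.7. Midpoints: P̄ = 6.85, Q̄ = 2374.0.
ε = (ΔQ/ΔP)(P̄/Q̄) = (-458/5.7)(6.85/2374.0).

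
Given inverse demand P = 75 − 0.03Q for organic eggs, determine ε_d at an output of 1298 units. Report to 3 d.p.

-0.926

At Q = 1298, P = 75 − 0.03(1298) = 36.06.
dP/dQ = −0.03, so dQ/dP = 1/(−0.03) = -33.333.
ε = (dQ/dP)(P/Q) = (-33.333)(36.06/1298).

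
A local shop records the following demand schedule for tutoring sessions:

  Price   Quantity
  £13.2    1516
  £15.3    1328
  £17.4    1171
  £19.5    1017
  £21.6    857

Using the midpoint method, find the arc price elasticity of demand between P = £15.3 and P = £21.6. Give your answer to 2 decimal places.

-1.26

At P = 15.3, Q = 1328; at P = 21.6, Q = 857.
ΔQ = -471, ΔP = 6.3. Midpoints: P̄ = 18.45, Q̄ = 1092.5.
ε = (ΔQ/ΔP)(P̄/Q̄) = (-471/6.3)(18.45/1092.5).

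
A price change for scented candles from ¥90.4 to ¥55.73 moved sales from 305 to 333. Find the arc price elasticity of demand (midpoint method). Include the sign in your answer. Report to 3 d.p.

-0.185

ΔQ = 333 − 305 = 28; ΔP = 55.73 − 90.4 = -34.67.
Midpoints: P̄ = 73.06, Q̄ = 319.0.
ε = (ΔQ/ΔP)(P̄/Q̄) = (28/-34.67)(73.06/319.0).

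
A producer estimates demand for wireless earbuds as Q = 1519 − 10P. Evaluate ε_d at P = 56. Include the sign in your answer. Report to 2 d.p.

-0.58

At P = 56, Q = 959.
dQ/dP = −10.
ε = (dQ/dP)(P/Q) = (-10)(56/959).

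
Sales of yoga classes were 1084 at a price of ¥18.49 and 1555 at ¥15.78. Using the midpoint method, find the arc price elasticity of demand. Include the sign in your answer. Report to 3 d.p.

ΔQ = 1555 − 1084 = 471; ΔP = 15.78 − 18.49 = -2.71.
Midpoints: P̄ = 17.13, Q̄ = 1319.5.
ε = (ΔQ/ΔP)(P̄/Q̄) = (471/-2.71)(17.13/1319.5).

-2.257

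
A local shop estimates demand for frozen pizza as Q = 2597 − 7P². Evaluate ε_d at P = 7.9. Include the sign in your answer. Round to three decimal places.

At P = 7.9, Q = 2160.130.
dQ/dP = −14P = -110.600.
ε = (dQ/dP)(P/Q) = (-110.600)(7.9/2160.130).
|ε| < 1, so demand is inelastic at this price.

-0.404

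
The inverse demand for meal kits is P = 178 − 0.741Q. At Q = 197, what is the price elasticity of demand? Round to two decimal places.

At Q = 197, P = 178 − 0.741(197) = 32.02.
dP/dQ = −0.741, so dQ/dP = 1/(−0.741) = -1.350.
ε = (dQ/dP)(P/Q) = (-1.350)(32.02/197).

-0.22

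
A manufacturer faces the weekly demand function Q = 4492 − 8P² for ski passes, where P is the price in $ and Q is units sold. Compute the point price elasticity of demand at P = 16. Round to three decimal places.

-1.676

At P = 16, Q = 2444.
dQ/dP = −16P = -256.
ε = (dQ/dP)(P/Q) = (-256)(16/2444).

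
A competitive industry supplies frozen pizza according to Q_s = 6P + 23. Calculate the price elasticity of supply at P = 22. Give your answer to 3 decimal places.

At P = 22, Q_s = 155.
dQ_s/dP = 6.
ε_s = (dQ_s/dP)(P/Q_s) = (6)(22/155).

0.852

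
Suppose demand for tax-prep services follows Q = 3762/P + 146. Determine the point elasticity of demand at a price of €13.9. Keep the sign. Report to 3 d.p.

At P = 13.9, Q = 416.647.
dQ/dP = −3762/P² = -19.471.
ε = (dQ/dP)(P/Q) = (-19.471)(13.9/416.647).
|ε| < 1, so demand is inelastic at this price.

-0.650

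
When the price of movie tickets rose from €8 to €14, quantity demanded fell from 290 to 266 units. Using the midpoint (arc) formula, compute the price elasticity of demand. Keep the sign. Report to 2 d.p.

-0.16

ΔQ = 266 − 290 = -24; ΔP = 14 − 8 = 6.
Midpoints: P̄ = 11.00, Q̄ = 278.0.
ε = (ΔQ/ΔP)(P̄/Q̄) = (-24/6)(11.00/278.0).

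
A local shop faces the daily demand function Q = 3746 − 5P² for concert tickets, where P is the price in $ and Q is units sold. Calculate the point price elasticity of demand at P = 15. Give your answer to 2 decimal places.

-0.86

At P = 15, Q = 2621.
dQ/dP = −10P = -150.
ε = (dQ/dP)(P/Q) = (-150)(15/2621).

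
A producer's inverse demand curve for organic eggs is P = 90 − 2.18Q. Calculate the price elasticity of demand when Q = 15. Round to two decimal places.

At Q = 15, P = 90 − 2.18(15) = 57.30.
dP/dQ = −2.18, so dQ/dP = 1/(−2.18) = -0.459.
ε = (dQ/dP)(P/Q) = (-0.459)(57.30/15).

-1.75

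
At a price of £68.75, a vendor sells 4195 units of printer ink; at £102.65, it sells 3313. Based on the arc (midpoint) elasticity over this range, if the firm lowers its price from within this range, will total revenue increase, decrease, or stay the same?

Arc ε = (-882/33.9)(85.70/3754.0) ≈ -0.594.
|ε| = 0.59 < 1, so demand is inelastic. A price cut therefore reduces total revenue.

decrease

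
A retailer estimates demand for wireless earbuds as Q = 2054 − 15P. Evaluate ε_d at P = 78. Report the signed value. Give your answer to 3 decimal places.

At P = 78, Q = 884.
dQ/dP = −15.
ε = (dQ/dP)(P/Q) = (-15)(78/884).
|ε| > 1, so demand is elastic at this price.

-1.324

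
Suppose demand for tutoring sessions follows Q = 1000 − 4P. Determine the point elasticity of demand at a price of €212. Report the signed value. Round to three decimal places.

At P = 212, Q = 152.
dQ/dP = −4.
ε = (dQ/dP)(P/Q) = (-4)(212/152).
|ε| > 1, so demand is elastic at this price.

-5.579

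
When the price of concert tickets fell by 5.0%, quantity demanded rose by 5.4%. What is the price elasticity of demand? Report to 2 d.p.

ε = %ΔQ / %ΔP = (5.4)/(-5.0) = -1.080.

-1.08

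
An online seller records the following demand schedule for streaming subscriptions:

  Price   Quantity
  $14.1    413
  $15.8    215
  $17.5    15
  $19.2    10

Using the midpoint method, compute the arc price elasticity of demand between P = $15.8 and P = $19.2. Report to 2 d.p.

At P = 15.8, Q = 215; at P = 19.2, Q = 10.
ΔQ = -205, ΔP = 3.4. Midpoints: P̄ = 17.50, Q̄ = 112.5.
ε = (ΔQ/ΔP)(P̄/Q̄) = (-205/3.4)(17.50/112.5).

-9.38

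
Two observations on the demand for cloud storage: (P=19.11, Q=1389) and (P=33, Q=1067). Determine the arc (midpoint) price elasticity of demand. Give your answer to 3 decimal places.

ΔQ = 1067 − 1389 = -322; ΔP = 33 − 19.11 = 13.89.
Midpoints: P̄ = 26.05, Q̄ = 1228.0.
ε = (ΔQ/ΔP)(P̄/Q̄) = (-322/13.89)(26.05/1228.0).

-0.492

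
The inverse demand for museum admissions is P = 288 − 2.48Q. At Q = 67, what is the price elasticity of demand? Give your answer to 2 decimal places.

-0.73

At Q = 67, P = 288 − 2.48(67) = 121.84.
dP/dQ = −2.48, so dQ/dP = 1/(−2.48) = -0.403.
ε = (dQ/dP)(P/Q) = (-0.403)(121.84/67).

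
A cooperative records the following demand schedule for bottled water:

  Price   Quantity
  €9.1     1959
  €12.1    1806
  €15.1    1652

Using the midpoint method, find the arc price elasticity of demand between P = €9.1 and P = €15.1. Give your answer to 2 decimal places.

-0.34

At P = 9.1, Q = 1959; at P = 15.1, Q = 1652.
ΔQ = -307, ΔP = 6.0. Midpoints: P̄ = 12.10, Q̄ = 1805.5.
ε = (ΔQ/ΔP)(P̄/Q̄) = (-307/6.0)(12.10/1805.5).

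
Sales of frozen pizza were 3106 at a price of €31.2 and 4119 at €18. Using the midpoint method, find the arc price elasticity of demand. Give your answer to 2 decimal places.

-0.52

ΔQ = 4119 − 3106 = 1013; ΔP = 18 − 31.2 = -13.2.
Midpoints: P̄ = 24.60, Q̄ = 3612.5.
ε = (ΔQ/ΔP)(P̄/Q̄) = (1013/-13.2)(24.60/3612.5).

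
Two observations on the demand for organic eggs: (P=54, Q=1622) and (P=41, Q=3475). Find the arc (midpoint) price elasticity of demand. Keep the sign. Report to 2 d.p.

ΔQ = 3475 − 1622 = 1853; ΔP = 41 − 54 = -13.
Midpoints: P̄ = 47.50, Q̄ = 2548.5.
ε = (ΔQ/ΔP)(P̄/Q̄) = (1853/-13)(47.50/2548.5).

-2.66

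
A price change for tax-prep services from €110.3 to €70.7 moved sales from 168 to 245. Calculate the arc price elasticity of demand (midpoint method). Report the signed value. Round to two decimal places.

ΔQ = 245 − 168 = 77; ΔP = 70.7 − 110.3 = -39.6.
Midpoints: P̄ = 90.50, Q̄ = 206.5.
ε = (ΔQ/ΔP)(P̄/Q̄) = (77/-39.6)(90.50/206.5).

-0.85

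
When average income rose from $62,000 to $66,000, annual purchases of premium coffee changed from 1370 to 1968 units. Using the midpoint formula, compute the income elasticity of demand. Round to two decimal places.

5.73

ΔQ = 598, ΔI = 4000. Midpoints: Ī = 64,000, Q̄ = 1669.0.
ε_I = (ΔQ/ΔI)(Ī/Q̄) = (598/4000)(64000/1669.0).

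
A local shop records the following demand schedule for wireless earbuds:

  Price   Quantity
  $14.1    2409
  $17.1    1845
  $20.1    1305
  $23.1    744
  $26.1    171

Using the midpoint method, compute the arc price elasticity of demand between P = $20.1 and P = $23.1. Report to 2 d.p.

At P = 20.1, Q = 1305; at P = 23.1, Q = 744.
ΔQ = -561, ΔP = 3.0. Midpoints: P̄ = 21.60, Q̄ = 1024.5.
ε = (ΔQ/ΔP)(P̄/Q̄) = (-561/3.0)(21.60/1024.5).

-3.94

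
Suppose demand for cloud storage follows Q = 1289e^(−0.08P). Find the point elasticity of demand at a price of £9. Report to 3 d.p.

-0.720

At P = 9, Q = 627.424.
dQ/dP = −0.08·1289e^(−0.08P) = −0.08Q = -50.194.
ε = (dQ/dP)(P/Q) = (-50.194)(9/627.424).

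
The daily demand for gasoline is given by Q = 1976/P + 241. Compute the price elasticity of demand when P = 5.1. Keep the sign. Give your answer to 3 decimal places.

At P = 5.1, Q = 628.451.
dQ/dP = −1976/P² = -75.971.
ε = (dQ/dP)(P/Q) = (-75.971)(5.1/628.451).
|ε| < 1, so demand is inelastic at this price.

-0.617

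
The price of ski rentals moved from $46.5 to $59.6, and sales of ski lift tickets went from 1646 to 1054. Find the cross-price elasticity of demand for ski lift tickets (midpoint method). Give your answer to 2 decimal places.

-1.78

ΔQ_x = 1054 − 1646 = -592; ΔP_y = 59.6 − 46.5 = 13.1.
Midpoints: P̄_y = 53.05, Q̄_x = 1350.0.
ε_xy = (ΔQ_x/ΔP_y)(P̄_y/Q̄_x) = (-592/13.1)(53.05/1350.0).
ε_xy < 0, so the goods are complements.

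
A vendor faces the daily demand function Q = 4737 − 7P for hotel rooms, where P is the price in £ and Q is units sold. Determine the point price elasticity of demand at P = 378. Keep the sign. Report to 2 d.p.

-1.27

At P = 378, Q = 2091.
dQ/dP = −7.
ε = (dQ/dP)(P/Q) = (-7)(378/2091).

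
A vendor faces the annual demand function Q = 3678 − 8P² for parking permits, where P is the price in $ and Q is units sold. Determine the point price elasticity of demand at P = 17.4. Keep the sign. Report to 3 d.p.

At P = 17.4, Q = 1255.920.
dQ/dP = −16P = -278.400.
ε = (dQ/dP)(P/Q) = (-278.400)(17.4/1255.920).
|ε| > 1, so demand is elastic at this price.

-3.857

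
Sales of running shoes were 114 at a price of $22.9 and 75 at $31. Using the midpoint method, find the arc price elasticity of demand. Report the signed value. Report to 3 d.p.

ΔQ = 75 − 114 = -39; ΔP = 31 − 22.9 = 8.1.
Midpoints: P̄ = 26.95, Q̄ = 94.5.
ε = (ΔQ/ΔP)(P̄/Q̄) = (-39/8.1)(26.95/94.5).

-1.373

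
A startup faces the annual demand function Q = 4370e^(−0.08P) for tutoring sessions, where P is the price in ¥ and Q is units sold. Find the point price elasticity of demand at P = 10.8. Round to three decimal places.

-0.864

At P = 10.8, Q = 1841.836.
dQ/dP = −0.08·4370e^(−0.08P) = −0.08Q = -147.347.
ε = (dQ/dP)(P/Q) = (-147.347)(10.8/1841.836).
|ε| < 1, so demand is inelastic at this price.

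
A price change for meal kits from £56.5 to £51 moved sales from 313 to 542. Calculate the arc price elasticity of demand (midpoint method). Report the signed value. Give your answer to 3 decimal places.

ΔQ = 542 − 313 = 229; ΔP = 51 − 56.5 = -5.5.
Midpoints: P̄ = 53.75, Q̄ = 427.5.
ε = (ΔQ/ΔP)(P̄/Q̄) = (229/-5.5)(53.75/427.5).

-5.235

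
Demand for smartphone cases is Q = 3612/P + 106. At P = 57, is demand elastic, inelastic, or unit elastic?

inelastic

Q = 169.368, dQ/dP = -1.112.
ε = (dQ/dP)(P/Q) ≈ -0.374.
|ε| = 0.37 < 1.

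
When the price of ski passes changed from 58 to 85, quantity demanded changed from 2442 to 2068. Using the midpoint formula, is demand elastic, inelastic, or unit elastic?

Arc ε ≈ -0.439.
|ε| = 0.44 < 1.

inelastic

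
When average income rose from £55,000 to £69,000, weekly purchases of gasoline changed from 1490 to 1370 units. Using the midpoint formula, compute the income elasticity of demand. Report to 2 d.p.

ΔQ = -120, ΔI = 14000. Midpoints: Ī = 62,000, Q̄ = 1430.0.
ε_I = (ΔQ/ΔI)(Ī/Q̄) = (-120/14000)(62000/1430.0).
ε_I < 0, so the good is inferior.

-0.37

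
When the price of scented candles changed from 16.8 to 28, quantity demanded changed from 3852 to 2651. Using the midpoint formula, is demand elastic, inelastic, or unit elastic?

Arc ε ≈ -0.739.
|ε| = 0.74 < 1.

inelastic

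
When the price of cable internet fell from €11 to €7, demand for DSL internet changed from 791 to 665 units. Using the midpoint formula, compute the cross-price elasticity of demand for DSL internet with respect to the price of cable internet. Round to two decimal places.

ΔQ_x = 665 − 791 = -126; ΔP_y = 7 − 11 = -4.
Midpoints: P̄_y = 9.00, Q̄_x = 728.0.
ε_xy = (ΔQ_x/ΔP_y)(P̄_y/Q̄_x) = (-126/-4)(9.00/728.0).

0.39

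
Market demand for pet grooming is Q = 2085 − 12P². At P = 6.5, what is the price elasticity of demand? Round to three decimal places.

At P = 6.5, Q = 1578.
dQ/dP = −24P = -156.
ε = (dQ/dP)(P/Q) = (-156)(6.5/1578).

-0.643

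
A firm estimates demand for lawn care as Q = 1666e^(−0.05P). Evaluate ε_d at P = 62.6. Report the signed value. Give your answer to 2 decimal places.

-3.13

At P = 62.6, Q = 72.834.
dQ/dP = −0.05·1666e^(−0.05P) = −0.05Q = -3.642.
ε = (dQ/dP)(P/Q) = (-3.642)(62.6/72.834).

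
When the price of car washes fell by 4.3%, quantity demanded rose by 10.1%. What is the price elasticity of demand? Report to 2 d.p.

ε = %ΔQ / %ΔP = (10.1)/(-4.3) = -2.349.

-2.35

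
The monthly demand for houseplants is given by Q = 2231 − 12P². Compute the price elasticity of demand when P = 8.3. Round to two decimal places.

At P = 8.3, Q = 1404.320.
dQ/dP = −24P = -199.200.
ε = (dQ/dP)(P/Q) = (-199.200)(8.3/1404.320).

-1.18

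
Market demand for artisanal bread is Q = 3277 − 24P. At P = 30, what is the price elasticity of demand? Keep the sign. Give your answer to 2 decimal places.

At P = 30, Q = 2557.
dQ/dP = −24.
ε = (dQ/dP)(P/Q) = (-24)(30/2557).

-0.28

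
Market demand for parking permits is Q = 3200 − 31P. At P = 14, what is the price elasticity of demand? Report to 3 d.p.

At P = 14, Q = 2766.
dQ/dP = −31.
ε = (dQ/dP)(P/Q) = (-31)(14/2766).
|ε| < 1, so demand is inelastic at this price.

-0.157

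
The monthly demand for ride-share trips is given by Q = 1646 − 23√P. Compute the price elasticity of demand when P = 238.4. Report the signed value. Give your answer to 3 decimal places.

-0.138

At P = 238.4, Q = 1290.875.
dQ/dP = −23/(2√P) = -0.745.
ε = (dQ/dP)(P/Q) = (-0.745)(238.4/1290.875).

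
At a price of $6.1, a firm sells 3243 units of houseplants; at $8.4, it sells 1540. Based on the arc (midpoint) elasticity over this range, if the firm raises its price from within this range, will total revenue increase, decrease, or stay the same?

Arc ε = (-1703/2.3)(7.25/2391.5) ≈ -2.245.
|ε| = 2.24 > 1, so demand is elastic. A price rise therefore reduces total revenue.

decrease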